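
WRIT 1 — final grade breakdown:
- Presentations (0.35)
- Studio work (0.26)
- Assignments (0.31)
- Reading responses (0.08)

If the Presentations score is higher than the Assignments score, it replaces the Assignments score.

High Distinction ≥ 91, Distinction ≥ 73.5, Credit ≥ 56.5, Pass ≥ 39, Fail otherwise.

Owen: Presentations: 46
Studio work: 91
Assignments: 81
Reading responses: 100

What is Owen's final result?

Presentations (46) ≤ Assignments (81), so Assignments stays at 81.
Weighted total:
  Presentations 46 × 0.35 = 16.1
  Studio work 91 × 0.26 = 23.66
  Assignments 81 × 0.31 = 25.11
  Reading responses 100 × 0.08 = 8
Sum = 72.87
72.87 is ≥ 56.5 and < 73.5 → Credit

Credit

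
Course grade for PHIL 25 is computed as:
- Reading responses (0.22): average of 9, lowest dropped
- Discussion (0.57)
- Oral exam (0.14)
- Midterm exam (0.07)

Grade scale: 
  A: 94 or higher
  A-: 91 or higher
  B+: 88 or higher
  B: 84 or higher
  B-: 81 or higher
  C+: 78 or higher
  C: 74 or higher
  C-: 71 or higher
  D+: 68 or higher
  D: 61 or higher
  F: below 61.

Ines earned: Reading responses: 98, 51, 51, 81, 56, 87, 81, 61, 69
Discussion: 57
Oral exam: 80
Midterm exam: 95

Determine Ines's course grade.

Reading responses: drop 51 → average of remaining 8 = 584/8 = 73
Weighted total:
  Reading responses 73 × 0.22 = 16.06
  Discussion 57 × 0.57 = 32.49
  Oral exam 80 × 0.14 = 11.2
  Midterm exam 95 × 0.07 = 6.65
Sum = 66.4
66.4 is ≥ 61 and < 68 → D

D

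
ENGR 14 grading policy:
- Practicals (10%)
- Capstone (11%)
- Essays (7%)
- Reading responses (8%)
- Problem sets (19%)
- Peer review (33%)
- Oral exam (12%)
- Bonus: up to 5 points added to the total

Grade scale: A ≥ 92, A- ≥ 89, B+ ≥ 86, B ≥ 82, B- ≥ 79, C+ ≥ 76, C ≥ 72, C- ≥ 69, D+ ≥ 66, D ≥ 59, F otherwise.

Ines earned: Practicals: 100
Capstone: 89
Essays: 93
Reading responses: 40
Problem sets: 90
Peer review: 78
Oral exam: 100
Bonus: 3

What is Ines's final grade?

B+

Weighted total:
  Practicals 100 × 0.1 = 10
  Capstone 89 × 0.11 = 9.79
  Essays 93 × 0.07 = 6.51
  Reading responses 40 × 0.08 = 3.2
  Problem sets 90 × 0.19 = 17.1
  Peer review 78 × 0.33 = 25.74
  Oral exam 100 × 0.12 = 12
Sum = 84.34
Bonus: 84.34 + 3 = 87.34
87.34 is ≥ 86 and < 89 → B+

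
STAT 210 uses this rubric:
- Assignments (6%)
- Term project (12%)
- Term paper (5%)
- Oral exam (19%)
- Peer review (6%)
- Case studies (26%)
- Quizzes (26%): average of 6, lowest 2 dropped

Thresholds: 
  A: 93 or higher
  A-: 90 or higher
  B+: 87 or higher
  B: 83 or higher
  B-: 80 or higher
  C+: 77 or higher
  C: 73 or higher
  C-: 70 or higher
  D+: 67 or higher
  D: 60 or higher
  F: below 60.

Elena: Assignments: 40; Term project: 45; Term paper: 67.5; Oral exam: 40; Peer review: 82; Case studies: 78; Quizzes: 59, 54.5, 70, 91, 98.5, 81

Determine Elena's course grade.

D

Quizzes: drop 54.5, 59 → average of remaining 4 = 340.5/4 = 85.125
Weighted total:
  Assignments 40 × 0.06 = 2.4
  Term project 45 × 0.12 = 5.4
  Term paper 67.5 × 0.05 = 3.375
  Oral exam 40 × 0.19 = 7.6
  Peer review 82 × 0.06 = 4.92
  Case studies 78 × 0.26 = 20.28
  Quizzes 85.125 × 0.26 = 22.1325
Sum = 66.1075
66.1075 is ≥ 60 and < 67 → D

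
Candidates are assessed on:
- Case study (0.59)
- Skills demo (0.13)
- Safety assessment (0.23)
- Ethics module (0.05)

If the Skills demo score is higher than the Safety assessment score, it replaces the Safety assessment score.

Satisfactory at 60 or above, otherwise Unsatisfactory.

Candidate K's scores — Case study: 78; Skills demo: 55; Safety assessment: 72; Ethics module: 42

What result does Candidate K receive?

Satisfactory

Skills demo (55) ≤ Safety assessment (72), so Safety assessment stays at 72.
Weighted total:
  Case study 78 × 0.59 = 46.02
  Skills demo 55 × 0.13 = 7.15
  Safety assessment 72 × 0.23 = 16.56
  Ethics module 42 × 0.05 = 2.1
Sum = 71.83
71.83 ≥ 60 → Satisfactory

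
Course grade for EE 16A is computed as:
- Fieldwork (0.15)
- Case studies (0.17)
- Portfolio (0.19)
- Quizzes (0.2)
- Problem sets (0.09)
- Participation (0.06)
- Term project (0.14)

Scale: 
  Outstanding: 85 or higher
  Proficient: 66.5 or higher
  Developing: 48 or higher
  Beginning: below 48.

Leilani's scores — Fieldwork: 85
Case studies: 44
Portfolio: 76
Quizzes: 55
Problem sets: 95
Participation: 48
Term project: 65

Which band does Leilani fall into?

Weighted total:
  Fieldwork 85 × 0.15 = 12.75
  Case studies 44 × 0.17 = 7.48
  Portfolio 76 × 0.19 = 14.44
  Quizzes 55 × 0.2 = 11
  Problem sets 95 × 0.09 = 8.55
  Participation 48 × 0.06 = 2.88
  Term project 65 × 0.14 = 9.1
Sum = 66.2
66.2 is ≥ 48 and < 66.5 → Developing

Developing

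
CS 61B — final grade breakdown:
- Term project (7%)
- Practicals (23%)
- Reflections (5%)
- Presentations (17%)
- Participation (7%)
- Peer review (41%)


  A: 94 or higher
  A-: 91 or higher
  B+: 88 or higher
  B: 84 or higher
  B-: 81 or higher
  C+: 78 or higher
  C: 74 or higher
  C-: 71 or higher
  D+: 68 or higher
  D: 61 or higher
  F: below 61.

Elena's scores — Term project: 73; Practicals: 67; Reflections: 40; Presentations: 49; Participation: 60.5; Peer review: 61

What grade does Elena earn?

Weighted total:
  Term project 73 × 0.07 = 5.11
  Practicals 67 × 0.23 = 15.41
  Reflections 40 × 0.05 = 2
  Presentations 49 × 0.17 = 8.33
  Participation 60.5 × 0.07 = 4.235
  Peer review 61 × 0.41 = 25.01
Sum = 60.095
60.095 < 61 → F

F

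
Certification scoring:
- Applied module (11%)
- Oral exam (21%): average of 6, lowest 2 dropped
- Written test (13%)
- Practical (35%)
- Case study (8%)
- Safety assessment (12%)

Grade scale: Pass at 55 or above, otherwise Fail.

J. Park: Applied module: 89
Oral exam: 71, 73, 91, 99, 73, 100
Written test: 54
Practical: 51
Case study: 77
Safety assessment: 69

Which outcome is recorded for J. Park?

Pass

Oral exam: drop 71, 73 → average of remaining 4 = 363/4 = 90.75
Weighted total:
  Applied module 89 × 0.11 = 9.79
  Oral exam 90.75 × 0.21 = 19.0575
  Written test 54 × 0.13 = 7.02
  Practical 51 × 0.35 = 17.85
  Case study 77 × 0.08 = 6.16
  Safety assessment 69 × 0.12 = 8.28
Sum = 68.1575
68.1575 ≥ 55 → Pass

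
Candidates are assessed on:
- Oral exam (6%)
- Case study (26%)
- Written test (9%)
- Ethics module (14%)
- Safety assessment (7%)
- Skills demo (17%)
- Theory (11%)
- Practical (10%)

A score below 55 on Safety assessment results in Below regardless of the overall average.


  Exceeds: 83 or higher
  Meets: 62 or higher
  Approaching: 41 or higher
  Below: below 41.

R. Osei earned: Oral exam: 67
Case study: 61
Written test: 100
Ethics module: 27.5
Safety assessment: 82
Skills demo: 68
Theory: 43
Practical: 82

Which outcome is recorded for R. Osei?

Safety assessment score 82 ≥ 55: minimum met.
Weighted total:
  Oral exam 67 × 0.06 = 4.02
  Case study 61 × 0.26 = 15.86
  Written test 100 × 0.09 = 9
  Ethics module 27.5 × 0.14 = 3.85
  Safety assessment 82 × 0.07 = 5.74
  Skills demo 68 × 0.17 = 11.56
  Theory 43 × 0.11 = 4.73
  Practical 82 × 0.1 = 8.2
Sum = 62.96
62.96 is ≥ 62 and < 83 → Meets

Meets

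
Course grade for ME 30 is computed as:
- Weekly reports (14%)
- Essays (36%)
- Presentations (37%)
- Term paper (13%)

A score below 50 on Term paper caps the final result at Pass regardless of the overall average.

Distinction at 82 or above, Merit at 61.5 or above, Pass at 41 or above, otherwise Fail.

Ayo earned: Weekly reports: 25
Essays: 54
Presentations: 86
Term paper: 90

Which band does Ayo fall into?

Term paper score 90 ≥ 50: minimum met.
Weighted total:
  Weekly reports 25 × 0.14 = 3.5
  Essays 54 × 0.36 = 19.44
  Presentations 86 × 0.37 = 31.82
  Term paper 90 × 0.13 = 11.7
Sum = 66.46
66.46 is ≥ 61.5 and < 82 → Merit

Merit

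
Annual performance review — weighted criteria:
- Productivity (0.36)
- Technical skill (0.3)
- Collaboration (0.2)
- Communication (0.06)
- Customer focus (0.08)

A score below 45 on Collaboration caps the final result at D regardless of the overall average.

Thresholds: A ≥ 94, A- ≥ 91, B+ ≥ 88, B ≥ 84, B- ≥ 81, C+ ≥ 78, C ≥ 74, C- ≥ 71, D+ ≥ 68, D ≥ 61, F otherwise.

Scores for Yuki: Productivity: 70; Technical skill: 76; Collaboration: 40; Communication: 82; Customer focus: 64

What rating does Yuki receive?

Collaboration score 40 < 45: minimum not met.
Weighted total:
  Productivity 70 × 0.36 = 25.2
  Technical skill 76 × 0.3 = 22.8
  Collaboration 40 × 0.2 = 8
  Communication 82 × 0.06 = 4.92
  Customer focus 64 × 0.08 = 5.12
Sum = 66.04
66.04 would be D; cap at D applies → D.

D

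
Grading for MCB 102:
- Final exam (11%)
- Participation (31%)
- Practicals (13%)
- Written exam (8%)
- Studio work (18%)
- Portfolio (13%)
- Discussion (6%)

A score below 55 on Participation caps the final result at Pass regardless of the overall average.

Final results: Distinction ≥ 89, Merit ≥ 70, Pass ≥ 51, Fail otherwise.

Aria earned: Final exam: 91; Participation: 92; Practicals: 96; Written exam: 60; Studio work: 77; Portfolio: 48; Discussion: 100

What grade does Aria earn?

Merit

Participation score 92 ≥ 55: minimum met.
Weighted total:
  Final exam 91 × 0.11 = 10.01
  Participation 92 × 0.31 = 28.52
  Practicals 96 × 0.13 = 12.48
  Written exam 60 × 0.08 = 4.8
  Studio work 77 × 0.18 = 13.86
  Portfolio 48 × 0.13 = 6.24
  Discussion 100 × 0.06 = 6
Sum = 81.91
81.91 is ≥ 70 and < 89 → Merit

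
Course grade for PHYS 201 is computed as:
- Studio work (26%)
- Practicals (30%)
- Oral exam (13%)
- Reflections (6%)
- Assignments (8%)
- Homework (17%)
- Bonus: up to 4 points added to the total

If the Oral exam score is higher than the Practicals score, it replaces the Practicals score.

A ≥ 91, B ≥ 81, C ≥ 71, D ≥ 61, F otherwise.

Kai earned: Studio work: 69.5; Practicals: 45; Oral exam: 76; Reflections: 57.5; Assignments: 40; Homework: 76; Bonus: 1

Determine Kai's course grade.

C

Oral exam (76) > Practicals (45), so Practicals counts as 76.
Weighted total:
  Studio work 69.5 × 0.26 = 18.07
  Practicals 76 × 0.3 = 22.8
  Oral exam 76 × 0.13 = 9.88
  Reflections 57.5 × 0.06 = 3.45
  Assignments 40 × 0.08 = 3.2
  Homework 76 × 0.17 = 12.92
Sum = 70.32
Bonus: 70.32 + 1 = 71.32
71.32 is ≥ 71 and < 81 → C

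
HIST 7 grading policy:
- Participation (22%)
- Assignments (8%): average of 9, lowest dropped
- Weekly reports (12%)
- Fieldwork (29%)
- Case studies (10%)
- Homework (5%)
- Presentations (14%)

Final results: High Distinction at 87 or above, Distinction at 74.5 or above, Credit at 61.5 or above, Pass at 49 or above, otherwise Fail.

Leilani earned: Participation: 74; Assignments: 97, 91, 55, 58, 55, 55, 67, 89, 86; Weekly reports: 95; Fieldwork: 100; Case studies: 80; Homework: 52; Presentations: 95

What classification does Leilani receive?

Distinction

Assignments: drop 55 → average of remaining 8 = 598/8 = 74.75
Weighted total:
  Participation 74 × 0.22 = 16.28
  Assignments 74.75 × 0.08 = 5.98
  Weekly reports 95 × 0.12 = 11.4
  Fieldwork 100 × 0.29 = 29
  Case studies 80 × 0.1 = 8
  Homework 52 × 0.05 = 2.6
  Presentations 95 × 0.14 = 13.3
Sum = 86.56
86.56 is ≥ 74.5 and < 87 → Distinction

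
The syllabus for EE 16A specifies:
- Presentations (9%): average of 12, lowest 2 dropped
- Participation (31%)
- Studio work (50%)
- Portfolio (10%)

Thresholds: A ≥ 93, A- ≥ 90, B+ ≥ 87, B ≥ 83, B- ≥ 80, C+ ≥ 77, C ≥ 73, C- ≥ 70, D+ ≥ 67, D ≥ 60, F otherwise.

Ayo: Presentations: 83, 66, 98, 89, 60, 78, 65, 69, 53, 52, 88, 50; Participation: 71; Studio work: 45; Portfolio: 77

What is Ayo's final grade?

Presentations: drop 50, 52 → average of remaining 10 = 749/10 = 74.9
Weighted total:
  Presentations 74.9 × 0.09 = 6.741
  Participation 71 × 0.31 = 22.01
  Studio work 45 × 0.5 = 22.5
  Portfolio 77 × 0.1 = 7.7
Sum = 58.951
58.951 < 60 → F

F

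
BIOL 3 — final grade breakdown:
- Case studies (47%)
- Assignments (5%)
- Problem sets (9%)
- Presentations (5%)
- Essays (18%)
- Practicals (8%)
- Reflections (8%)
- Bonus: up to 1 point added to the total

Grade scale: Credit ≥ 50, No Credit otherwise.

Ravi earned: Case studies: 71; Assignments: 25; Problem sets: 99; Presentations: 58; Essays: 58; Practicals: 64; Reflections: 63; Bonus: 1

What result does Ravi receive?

Credit

Weighted total:
  Case studies 71 × 0.47 = 33.37
  Assignments 25 × 0.05 = 1.25
  Problem sets 99 × 0.09 = 8.91
  Presentations 58 × 0.05 = 2.9
  Essays 58 × 0.18 = 10.44
  Practicals 64 × 0.08 = 5.12
  Reflections 63 × 0.08 = 5.04
Sum = 67.03
Bonus: 67.03 + 1 = 68.03
68.03 ≥ 50 → Credit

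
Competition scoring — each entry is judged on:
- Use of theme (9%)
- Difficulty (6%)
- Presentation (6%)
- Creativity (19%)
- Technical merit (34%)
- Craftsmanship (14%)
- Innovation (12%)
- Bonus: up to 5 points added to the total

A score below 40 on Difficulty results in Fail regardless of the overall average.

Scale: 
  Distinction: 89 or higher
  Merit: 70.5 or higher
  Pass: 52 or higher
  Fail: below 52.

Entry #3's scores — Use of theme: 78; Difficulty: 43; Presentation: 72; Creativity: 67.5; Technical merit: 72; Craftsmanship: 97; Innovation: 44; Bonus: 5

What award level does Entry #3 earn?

Difficulty score 43 ≥ 40: minimum met.
Weighted total:
  Use of theme 78 × 0.09 = 7.02
  Difficulty 43 × 0.06 = 2.58
  Presentation 72 × 0.06 = 4.32
  Creativity 67.5 × 0.19 = 12.825
  Technical merit 72 × 0.34 = 24.48
  Craftsmanship 97 × 0.14 = 13.58
  Innovation 44 × 0.12 = 5.28
Sum = 70.085
Bonus: 70.085 + 5 = 75.085
75.085 is ≥ 70.5 and < 89 → Merit

Merit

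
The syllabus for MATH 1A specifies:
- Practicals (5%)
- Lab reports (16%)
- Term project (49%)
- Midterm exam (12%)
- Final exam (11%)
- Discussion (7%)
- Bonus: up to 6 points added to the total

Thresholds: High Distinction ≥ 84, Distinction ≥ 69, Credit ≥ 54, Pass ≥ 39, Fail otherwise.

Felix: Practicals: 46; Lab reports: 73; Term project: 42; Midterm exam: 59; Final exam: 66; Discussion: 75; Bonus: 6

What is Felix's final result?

Weighted total:
  Practicals 46 × 0.05 = 2.3
  Lab reports 73 × 0.16 = 11.68
  Term project 42 × 0.49 = 20.58
  Midterm exam 59 × 0.12 = 7.08
  Final exam 66 × 0.11 = 7.26
  Discussion 75 × 0.07 = 5.25
Sum = 54.15
Bonus: 54.15 + 6 = 60.15
60.15 is ≥ 54 and < 69 → Credit

Credit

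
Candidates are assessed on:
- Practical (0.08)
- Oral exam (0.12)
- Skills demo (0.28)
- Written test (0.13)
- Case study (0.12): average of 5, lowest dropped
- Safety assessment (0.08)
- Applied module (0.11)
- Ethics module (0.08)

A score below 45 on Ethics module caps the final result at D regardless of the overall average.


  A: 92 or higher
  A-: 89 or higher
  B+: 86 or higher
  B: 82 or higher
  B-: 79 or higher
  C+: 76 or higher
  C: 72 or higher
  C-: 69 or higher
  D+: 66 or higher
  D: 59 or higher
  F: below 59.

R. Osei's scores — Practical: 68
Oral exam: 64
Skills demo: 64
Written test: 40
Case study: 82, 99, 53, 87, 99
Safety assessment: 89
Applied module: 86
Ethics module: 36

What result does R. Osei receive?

Case study: drop 53 → average of remaining 4 = 367/4 = 91.75
Ethics module score 36 < 45: minimum not met.
Weighted total:
  Practical 68 × 0.08 = 5.44
  Oral exam 64 × 0.12 = 7.68
  Skills demo 64 × 0.28 = 17.92
  Written test 40 × 0.13 = 5.2
  Case study 91.75 × 0.12 = 11.01
  Safety assessment 89 × 0.08 = 7.12
  Applied module 86 × 0.11 = 9.46
  Ethics module 36 × 0.08 = 2.88
Sum = 66.71
66.71 would be D+; cap at D applies → D.

D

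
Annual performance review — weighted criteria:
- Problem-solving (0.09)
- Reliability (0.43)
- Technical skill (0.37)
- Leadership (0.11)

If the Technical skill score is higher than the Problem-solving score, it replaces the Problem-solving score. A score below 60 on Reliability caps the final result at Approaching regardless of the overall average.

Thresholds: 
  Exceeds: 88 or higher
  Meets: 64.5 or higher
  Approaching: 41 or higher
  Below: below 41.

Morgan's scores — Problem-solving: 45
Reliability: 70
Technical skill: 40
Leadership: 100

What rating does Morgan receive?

Technical skill (40) ≤ Problem-solving (45), so Problem-solving stays at 45.
Reliability score 70 ≥ 60: minimum met.
Weighted total:
  Problem-solving 45 × 0.09 = 4.05
  Reliability 70 × 0.43 = 30.1
  Technical skill 40 × 0.37 = 14.8
  Leadership 100 × 0.11 = 11
Sum = 59.95
59.95 is ≥ 41 and < 64.5 → Approaching

Approaching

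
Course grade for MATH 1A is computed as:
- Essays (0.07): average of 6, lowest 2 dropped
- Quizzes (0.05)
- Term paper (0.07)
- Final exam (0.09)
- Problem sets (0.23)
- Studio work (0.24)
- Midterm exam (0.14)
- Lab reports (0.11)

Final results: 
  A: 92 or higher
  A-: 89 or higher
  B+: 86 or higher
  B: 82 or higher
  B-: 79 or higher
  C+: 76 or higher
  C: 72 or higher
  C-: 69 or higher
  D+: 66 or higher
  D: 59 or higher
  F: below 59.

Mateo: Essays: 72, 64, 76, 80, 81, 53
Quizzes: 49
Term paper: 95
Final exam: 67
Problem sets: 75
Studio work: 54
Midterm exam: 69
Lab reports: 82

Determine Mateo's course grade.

C-

Essays: drop 53, 64 → average of remaining 4 = 309/4 = 77.25
Weighted total:
  Essays 77.25 × 0.07 = 5.4075
  Quizzes 49 × 0.05 = 2.45
  Term paper 95 × 0.07 = 6.65
  Final exam 67 × 0.09 = 6.03
  Problem sets 75 × 0.23 = 17.25
  Studio work 54 × 0.24 = 12.96
  Midterm exam 69 × 0.14 = 9.66
  Lab reports 82 × 0.11 = 9.02
Sum = 69.4275
69.4275 is ≥ 69 and < 72 → C-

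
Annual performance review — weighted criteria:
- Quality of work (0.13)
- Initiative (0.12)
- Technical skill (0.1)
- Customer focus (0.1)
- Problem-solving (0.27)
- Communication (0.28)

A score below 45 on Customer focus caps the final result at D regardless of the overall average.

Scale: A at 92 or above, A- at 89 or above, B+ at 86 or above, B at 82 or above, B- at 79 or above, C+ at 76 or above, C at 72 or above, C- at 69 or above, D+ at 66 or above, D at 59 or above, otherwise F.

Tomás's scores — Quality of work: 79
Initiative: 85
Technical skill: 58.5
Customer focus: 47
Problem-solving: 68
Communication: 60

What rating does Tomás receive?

Customer focus score 47 ≥ 45: minimum met.
Weighted total:
  Quality of work 79 × 0.13 = 10.27
  Initiative 85 × 0.12 = 10.2
  Technical skill 58.5 × 0.1 = 5.85
  Customer focus 47 × 0.1 = 4.7
  Problem-solving 68 × 0.27 = 18.36
  Communication 60 × 0.28 = 16.8
Sum = 66.18
66.18 is ≥ 66 and < 69 → D+

D+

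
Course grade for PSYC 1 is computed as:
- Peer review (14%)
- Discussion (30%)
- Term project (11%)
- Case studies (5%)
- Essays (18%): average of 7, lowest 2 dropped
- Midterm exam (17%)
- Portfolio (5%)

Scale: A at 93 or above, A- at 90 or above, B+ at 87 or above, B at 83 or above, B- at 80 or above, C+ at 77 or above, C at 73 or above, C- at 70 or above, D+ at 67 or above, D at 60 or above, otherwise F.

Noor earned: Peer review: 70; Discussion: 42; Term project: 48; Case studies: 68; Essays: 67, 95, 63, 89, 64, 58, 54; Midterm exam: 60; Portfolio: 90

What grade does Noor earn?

F

Essays: drop 54, 58 → average of remaining 5 = 378/5 = 75.6
Weighted total:
  Peer review 70 × 0.14 = 9.8
  Discussion 42 × 0.3 = 12.6
  Term project 48 × 0.11 = 5.28
  Case studies 68 × 0.05 = 3.4
  Essays 75.6 × 0.18 = 13.608
  Midterm exam 60 × 0.17 = 10.2
  Portfolio 90 × 0.05 = 4.5
Sum = 59.388
59.388 < 60 → F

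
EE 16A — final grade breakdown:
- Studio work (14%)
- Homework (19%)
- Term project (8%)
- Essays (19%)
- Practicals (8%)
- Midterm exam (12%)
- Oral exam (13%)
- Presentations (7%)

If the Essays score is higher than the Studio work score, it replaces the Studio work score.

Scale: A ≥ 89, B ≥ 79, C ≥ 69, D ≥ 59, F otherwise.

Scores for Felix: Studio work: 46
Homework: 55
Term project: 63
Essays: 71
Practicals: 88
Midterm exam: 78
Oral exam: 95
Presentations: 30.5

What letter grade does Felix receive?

Essays (71) > Studio work (46), so Studio work counts as 71.
Weighted total:
  Studio work 71 × 0.14 = 9.94
  Homework 55 × 0.19 = 10.45
  Term project 63 × 0.08 = 5.04
  Essays 71 × 0.19 = 13.49
  Practicals 88 × 0.08 = 7.04
  Midterm exam 78 × 0.12 = 9.36
  Oral exam 95 × 0.13 = 12.35
  Presentations 30.5 × 0.07 = 2.135
Sum = 69.805
69.805 is ≥ 69 and < 79 → C

C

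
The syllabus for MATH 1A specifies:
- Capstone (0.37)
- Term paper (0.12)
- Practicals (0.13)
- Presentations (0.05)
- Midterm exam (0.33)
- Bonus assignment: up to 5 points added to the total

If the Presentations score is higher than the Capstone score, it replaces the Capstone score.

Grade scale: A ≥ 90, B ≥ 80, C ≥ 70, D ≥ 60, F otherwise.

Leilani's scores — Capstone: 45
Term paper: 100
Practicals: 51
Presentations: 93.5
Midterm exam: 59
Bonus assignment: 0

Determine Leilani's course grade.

Presentations (93.5) > Capstone (45), so Capstone counts as 93.5.
Weighted total:
  Capstone 93.5 × 0.37 = 34.595
  Term paper 100 × 0.12 = 12
  Practicals 51 × 0.13 = 6.63
  Presentations 93.5 × 0.05 = 4.675
  Midterm exam 59 × 0.33 = 19.47
Sum = 77.37
Bonus assignment: 77.37 + 0 = 77.37
77.37 is ≥ 70 and < 80 → C

C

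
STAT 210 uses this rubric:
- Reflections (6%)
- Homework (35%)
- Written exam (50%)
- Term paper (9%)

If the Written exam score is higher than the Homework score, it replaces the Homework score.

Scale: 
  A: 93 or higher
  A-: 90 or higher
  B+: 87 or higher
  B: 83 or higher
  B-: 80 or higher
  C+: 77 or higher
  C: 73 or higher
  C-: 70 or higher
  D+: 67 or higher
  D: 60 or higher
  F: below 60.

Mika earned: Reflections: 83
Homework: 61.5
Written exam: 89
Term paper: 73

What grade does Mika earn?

Written exam (89) > Homework (61.5), so Homework counts as 89.
Weighted total:
  Reflections 83 × 0.06 = 4.98
  Homework 89 × 0.35 = 31.15
  Written exam 89 × 0.5 = 44.5
  Term paper 73 × 0.09 = 6.57
Sum = 87.2
87.2 is ≥ 87 and < 90 → B+

B+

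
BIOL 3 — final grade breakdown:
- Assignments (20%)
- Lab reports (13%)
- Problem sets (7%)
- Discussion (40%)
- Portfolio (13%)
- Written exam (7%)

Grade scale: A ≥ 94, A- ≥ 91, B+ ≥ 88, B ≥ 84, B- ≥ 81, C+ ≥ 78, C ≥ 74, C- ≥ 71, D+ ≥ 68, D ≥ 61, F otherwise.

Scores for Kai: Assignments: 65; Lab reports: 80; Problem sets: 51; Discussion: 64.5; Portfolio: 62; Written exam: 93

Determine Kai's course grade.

D

Weighted total:
  Assignments 65 × 0.2 = 13
  Lab reports 80 × 0.13 = 10.4
  Problem sets 51 × 0.07 = 3.57
  Discussion 64.5 × 0.4 = 25.8
  Portfolio 62 × 0.13 = 8.06
  Written exam 93 × 0.07 = 6.51
Sum = 67.34
67.34 is ≥ 61 and < 68 → D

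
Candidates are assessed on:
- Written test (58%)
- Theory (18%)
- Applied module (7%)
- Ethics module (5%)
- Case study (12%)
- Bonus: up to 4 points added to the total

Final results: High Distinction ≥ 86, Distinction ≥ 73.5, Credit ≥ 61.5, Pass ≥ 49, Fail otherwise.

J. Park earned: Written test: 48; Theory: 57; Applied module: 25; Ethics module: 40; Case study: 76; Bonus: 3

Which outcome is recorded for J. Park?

Weighted total:
  Written test 48 × 0.58 = 27.84
  Theory 57 × 0.18 = 10.26
  Applied module 25 × 0.07 = 1.75
  Ethics module 40 × 0.05 = 2
  Case study 76 × 0.12 = 9.12
Sum = 50.97
Bonus: 50.97 + 3 = 53.97
53.97 is ≥ 49 and < 61.5 → Pass

Pass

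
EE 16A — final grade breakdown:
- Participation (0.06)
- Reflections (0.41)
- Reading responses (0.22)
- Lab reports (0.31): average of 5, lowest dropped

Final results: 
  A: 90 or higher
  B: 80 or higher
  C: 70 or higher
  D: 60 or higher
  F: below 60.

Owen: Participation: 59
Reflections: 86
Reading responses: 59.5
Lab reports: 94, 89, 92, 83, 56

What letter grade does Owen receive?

Lab reports: drop 56 → average of remaining 4 = 358/4 = 89.5
Weighted total:
  Participation 59 × 0.06 = 3.54
  Reflections 86 × 0.41 = 35.26
  Reading responses 59.5 × 0.22 = 13.09
  Lab reports 89.5 × 0.31 = 27.745
Sum = 79.635
79.635 is ≥ 70 and < 80 → C

C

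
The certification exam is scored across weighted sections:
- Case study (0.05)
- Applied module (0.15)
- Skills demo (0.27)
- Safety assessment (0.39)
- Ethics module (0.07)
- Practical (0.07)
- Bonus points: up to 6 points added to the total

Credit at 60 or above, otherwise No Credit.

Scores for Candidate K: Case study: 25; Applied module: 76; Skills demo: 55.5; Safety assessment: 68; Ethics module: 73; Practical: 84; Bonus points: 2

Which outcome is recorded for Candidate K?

Credit

Weighted total:
  Case study 25 × 0.05 = 1.25
  Applied module 76 × 0.15 = 11.4
  Skills demo 55.5 × 0.27 = 14.985
  Safety assessment 68 × 0.39 = 26.52
  Ethics module 73 × 0.07 = 5.11
  Practical 84 × 0.07 = 5.88
Sum = 65.145
Bonus points: 65.145 + 2 = 67.145
67.145 ≥ 60 → Credit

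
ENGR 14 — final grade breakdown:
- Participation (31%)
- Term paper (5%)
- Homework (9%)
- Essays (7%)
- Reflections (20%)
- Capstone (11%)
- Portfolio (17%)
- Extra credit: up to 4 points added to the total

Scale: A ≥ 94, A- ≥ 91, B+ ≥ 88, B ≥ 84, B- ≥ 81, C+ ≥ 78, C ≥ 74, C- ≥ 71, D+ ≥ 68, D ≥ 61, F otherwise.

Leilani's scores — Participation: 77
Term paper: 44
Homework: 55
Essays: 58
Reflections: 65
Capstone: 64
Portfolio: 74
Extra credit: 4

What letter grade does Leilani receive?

Weighted total:
  Participation 77 × 0.31 = 23.87
  Term paper 44 × 0.05 = 2.2
  Homework 55 × 0.09 = 4.95
  Essays 58 × 0.07 = 4.06
  Reflections 65 × 0.2 = 13
  Capstone 64 × 0.11 = 7.04
  Portfolio 74 × 0.17 = 12.58
Sum = 67.7
Extra credit: 67.7 + 4 = 71.7
71.7 is ≥ 71 and < 74 → C-

C-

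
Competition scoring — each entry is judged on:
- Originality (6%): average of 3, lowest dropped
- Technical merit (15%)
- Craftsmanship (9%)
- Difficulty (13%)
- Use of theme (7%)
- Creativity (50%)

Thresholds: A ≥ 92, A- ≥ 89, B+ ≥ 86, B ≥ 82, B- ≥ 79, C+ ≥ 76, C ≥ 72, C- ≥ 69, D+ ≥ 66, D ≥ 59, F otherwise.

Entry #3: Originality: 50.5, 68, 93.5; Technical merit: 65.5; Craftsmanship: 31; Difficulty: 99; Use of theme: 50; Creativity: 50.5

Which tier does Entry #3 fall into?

D

Originality: drop 50.5 → average of remaining 2 = 161.5/2 = 80.75
Weighted total:
  Originality 80.75 × 0.06 = 4.845
  Technical merit 65.5 × 0.15 = 9.825
  Craftsmanship 31 × 0.09 = 2.79
  Difficulty 99 × 0.13 = 12.87
  Use of theme 50 × 0.07 = 3.5
  Creativity 50.5 × 0.5 = 25.25
Sum = 59.08
59.08 is ≥ 59 and < 66 → D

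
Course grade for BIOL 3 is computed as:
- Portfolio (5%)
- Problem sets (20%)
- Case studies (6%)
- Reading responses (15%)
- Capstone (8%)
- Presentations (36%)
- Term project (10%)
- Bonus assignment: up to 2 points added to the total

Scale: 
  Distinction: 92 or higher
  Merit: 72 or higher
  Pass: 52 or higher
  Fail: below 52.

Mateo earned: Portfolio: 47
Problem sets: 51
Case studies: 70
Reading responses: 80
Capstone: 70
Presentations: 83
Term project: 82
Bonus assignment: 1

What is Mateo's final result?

Merit

Weighted total:
  Portfolio 47 × 0.05 = 2.35
  Problem sets 51 × 0.2 = 10.2
  Case studies 70 × 0.06 = 4.2
  Reading responses 80 × 0.15 = 12
  Capstone 70 × 0.08 = 5.6
  Presentations 83 × 0.36 = 29.88
  Term project 82 × 0.1 = 8.2
Sum = 72.43
Bonus assignment: 72.43 + 1 = 73.43
73.43 is ≥ 72 and < 92 → Merit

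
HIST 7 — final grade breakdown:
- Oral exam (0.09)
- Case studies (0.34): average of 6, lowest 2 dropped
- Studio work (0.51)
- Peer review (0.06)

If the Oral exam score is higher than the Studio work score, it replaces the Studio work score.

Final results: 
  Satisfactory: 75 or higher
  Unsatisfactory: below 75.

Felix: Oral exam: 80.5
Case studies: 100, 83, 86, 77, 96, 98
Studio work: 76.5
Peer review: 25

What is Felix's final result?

Satisfactory

Case studies: drop 77, 83 → average of remaining 4 = 380/4 = 95
Oral exam (80.5) > Studio work (76.5), so Studio work counts as 80.5.
Weighted total:
  Oral exam 80.5 × 0.09 = 7.245
  Case studies 95 × 0.34 = 32.3
  Studio work 80.5 × 0.51 = 41.055
  Peer review 25 × 0.06 = 1.5
Sum = 82.1
82.1 ≥ 75 → Satisfactory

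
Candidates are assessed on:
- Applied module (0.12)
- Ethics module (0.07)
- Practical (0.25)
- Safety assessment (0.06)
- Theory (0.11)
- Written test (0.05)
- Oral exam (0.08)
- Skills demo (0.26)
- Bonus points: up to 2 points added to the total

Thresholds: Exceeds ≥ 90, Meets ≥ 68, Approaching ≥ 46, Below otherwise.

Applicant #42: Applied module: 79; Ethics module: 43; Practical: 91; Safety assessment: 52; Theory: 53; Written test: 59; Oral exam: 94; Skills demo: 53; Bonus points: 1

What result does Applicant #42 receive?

Weighted total:
  Applied module 79 × 0.12 = 9.48
  Ethics module 43 × 0.07 = 3.01
  Practical 91 × 0.25 = 22.75
  Safety assessment 52 × 0.06 = 3.12
  Theory 53 × 0.11 = 5.83
  Written test 59 × 0.05 = 2.95
  Oral exam 94 × 0.08 = 7.52
  Skills demo 53 × 0.26 = 13.78
Sum = 68.44
Bonus points: 68.44 + 1 = 69.44
69.44 is ≥ 68 and < 90 → Meets

Meets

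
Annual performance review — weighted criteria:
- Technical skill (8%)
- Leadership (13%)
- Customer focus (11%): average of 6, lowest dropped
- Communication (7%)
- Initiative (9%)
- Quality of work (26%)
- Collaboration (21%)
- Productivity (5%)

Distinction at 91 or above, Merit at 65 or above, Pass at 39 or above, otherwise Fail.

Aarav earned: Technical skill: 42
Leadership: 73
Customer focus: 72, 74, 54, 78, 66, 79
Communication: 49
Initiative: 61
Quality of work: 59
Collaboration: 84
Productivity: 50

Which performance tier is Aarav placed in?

Merit

Customer focus: drop 54 → average of remaining 5 = 369/5 = 73.8
Weighted total:
  Technical skill 42 × 0.08 = 3.36
  Leadership 73 × 0.13 = 9.49
  Customer focus 73.8 × 0.11 = 8.118
  Communication 49 × 0.07 = 3.43
  Initiative 61 × 0.09 = 5.49
  Quality of work 59 × 0.26 = 15.34
  Collaboration 84 × 0.21 = 17.64
  Productivity 50 × 0.05 = 2.5
Sum = 65.368
65.368 is ≥ 65 and < 91 → Merit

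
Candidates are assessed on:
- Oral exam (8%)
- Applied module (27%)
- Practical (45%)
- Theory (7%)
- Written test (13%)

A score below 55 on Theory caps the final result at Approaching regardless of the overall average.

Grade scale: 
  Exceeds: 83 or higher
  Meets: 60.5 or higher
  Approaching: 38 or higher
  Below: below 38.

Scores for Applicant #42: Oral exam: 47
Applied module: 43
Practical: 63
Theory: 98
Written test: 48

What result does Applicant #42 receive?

Approaching

Theory score 98 ≥ 55: minimum met.
Weighted total:
  Oral exam 47 × 0.08 = 3.76
  Applied module 43 × 0.27 = 11.61
  Practical 63 × 0.45 = 28.35
  Theory 98 × 0.07 = 6.86
  Written test 48 × 0.13 = 6.24
Sum = 56.82
56.82 is ≥ 38 and < 60.5 → Approaching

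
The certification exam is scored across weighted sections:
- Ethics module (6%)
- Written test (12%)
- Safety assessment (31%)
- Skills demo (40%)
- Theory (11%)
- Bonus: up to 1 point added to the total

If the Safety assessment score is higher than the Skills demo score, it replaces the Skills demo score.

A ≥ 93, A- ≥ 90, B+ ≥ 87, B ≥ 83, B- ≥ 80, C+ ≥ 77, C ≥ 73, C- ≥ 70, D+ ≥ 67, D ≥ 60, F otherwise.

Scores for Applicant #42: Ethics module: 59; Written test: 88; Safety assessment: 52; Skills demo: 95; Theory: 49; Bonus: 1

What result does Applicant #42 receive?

Safety assessment (52) ≤ Skills demo (95), so Skills demo stays at 95.
Weighted total:
  Ethics module 59 × 0.06 = 3.54
  Written test 88 × 0.12 = 10.56
  Safety assessment 52 × 0.31 = 16.12
  Skills demo 95 × 0.4 = 38
  Theory 49 × 0.11 = 5.39
Sum = 73.61
Bonus: 73.61 + 1 = 74.61
74.61 is ≥ 73 and < 77 → C

C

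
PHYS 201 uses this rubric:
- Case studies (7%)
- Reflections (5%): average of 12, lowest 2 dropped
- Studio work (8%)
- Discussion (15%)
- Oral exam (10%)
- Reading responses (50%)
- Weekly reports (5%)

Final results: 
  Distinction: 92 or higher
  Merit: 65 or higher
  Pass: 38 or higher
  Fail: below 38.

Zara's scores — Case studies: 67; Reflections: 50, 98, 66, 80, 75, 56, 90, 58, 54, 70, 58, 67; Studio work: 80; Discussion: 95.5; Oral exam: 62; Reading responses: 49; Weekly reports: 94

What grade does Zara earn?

Pass

Reflections: drop 50, 54 → average of remaining 10 = 718/10 = 71.8
Weighted total:
  Case studies 67 × 0.07 = 4.69
  Reflections 71.8 × 0.05 = 3.59
  Studio work 80 × 0.08 = 6.4
  Discussion 95.5 × 0.15 = 14.325
  Oral exam 62 × 0.1 = 6.2
  Reading responses 49 × 0.5 = 24.5
  Weekly reports 94 × 0.05 = 4.7
Sum = 64.405
64.405 is ≥ 38 and < 65 → Pass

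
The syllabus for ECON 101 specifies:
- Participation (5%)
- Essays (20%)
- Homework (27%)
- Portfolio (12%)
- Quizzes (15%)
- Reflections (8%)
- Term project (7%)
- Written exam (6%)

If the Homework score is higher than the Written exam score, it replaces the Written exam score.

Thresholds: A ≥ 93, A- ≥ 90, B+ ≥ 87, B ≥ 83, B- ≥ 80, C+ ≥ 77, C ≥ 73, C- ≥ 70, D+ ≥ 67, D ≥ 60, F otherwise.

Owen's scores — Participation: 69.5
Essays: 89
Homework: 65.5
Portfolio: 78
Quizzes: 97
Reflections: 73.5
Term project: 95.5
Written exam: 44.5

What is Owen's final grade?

C+

Homework (65.5) > Written exam (44.5), so Written exam counts as 65.5.
Weighted total:
  Participation 69.5 × 0.05 = 3.475
  Essays 89 × 0.2 = 17.8
  Homework 65.5 × 0.27 = 17.685
  Portfolio 78 × 0.12 = 9.36
  Quizzes 97 × 0.15 = 14.55
  Reflections 73.5 × 0.08 = 5.88
  Term project 95.5 × 0.07 = 6.685
  Written exam 65.5 × 0.06 = 3.93
Sum = 79.365
79.365 is ≥ 77 and < 80 → C+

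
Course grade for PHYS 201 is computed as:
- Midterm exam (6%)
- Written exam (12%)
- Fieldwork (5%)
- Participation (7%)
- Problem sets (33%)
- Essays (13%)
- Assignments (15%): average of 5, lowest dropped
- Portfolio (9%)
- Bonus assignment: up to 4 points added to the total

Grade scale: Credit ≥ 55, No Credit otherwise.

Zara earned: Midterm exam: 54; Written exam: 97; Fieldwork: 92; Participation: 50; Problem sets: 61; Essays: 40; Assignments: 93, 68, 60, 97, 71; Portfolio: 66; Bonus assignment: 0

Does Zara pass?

Assignments: drop 60 → average of remaining 4 = 329/4 = 82.25
Weighted total:
  Midterm exam 54 × 0.06 = 3.24
  Written exam 97 × 0.12 = 11.64
  Fieldwork 92 × 0.05 = 4.6
  Participation 50 × 0.07 = 3.5
  Problem sets 61 × 0.33 = 20.13
  Essays 40 × 0.13 = 5.2
  Assignments 82.25 × 0.15 = 12.3375
  Portfolio 66 × 0.09 = 5.94
Sum = 66.5875
Bonus assignment: 66.5875 + 0 = 66.5875
66.5875 ≥ 55 → Credit

Credit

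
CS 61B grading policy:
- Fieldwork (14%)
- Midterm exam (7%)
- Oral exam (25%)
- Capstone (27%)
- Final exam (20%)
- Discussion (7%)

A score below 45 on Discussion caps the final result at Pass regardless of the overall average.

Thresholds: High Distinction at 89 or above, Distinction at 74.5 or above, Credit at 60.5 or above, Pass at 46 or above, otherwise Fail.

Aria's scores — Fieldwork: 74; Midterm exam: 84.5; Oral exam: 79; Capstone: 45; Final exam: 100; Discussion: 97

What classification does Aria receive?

Discussion score 97 ≥ 45: minimum met.
Weighted total:
  Fieldwork 74 × 0.14 = 10.36
  Midterm exam 84.5 × 0.07 = 5.915
  Oral exam 79 × 0.25 = 19.75
  Capstone 45 × 0.27 = 12.15
  Final exam 100 × 0.2 = 20
  Discussion 97 × 0.07 = 6.79
Sum = 74.965
74.965 is ≥ 74.5 and < 89 → Distinction

Distinction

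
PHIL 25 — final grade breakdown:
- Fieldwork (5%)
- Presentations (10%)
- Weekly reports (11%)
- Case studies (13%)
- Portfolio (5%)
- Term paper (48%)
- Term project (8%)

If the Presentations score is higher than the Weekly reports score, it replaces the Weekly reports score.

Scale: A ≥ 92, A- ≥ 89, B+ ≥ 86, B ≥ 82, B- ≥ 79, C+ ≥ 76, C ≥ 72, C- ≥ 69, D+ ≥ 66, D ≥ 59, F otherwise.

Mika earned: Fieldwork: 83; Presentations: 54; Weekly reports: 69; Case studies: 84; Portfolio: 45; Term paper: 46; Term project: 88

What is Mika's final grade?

Presentations (54) ≤ Weekly reports (69), so Weekly reports stays at 69.
Weighted total:
  Fieldwork 83 × 0.05 = 4.15
  Presentations 54 × 0.1 = 5.4
  Weekly reports 69 × 0.11 = 7.59
  Case studies 84 × 0.13 = 10.92
  Portfolio 45 × 0.05 = 2.25
  Term paper 46 × 0.48 = 22.08
  Term project 88 × 0.08 = 7.04
Sum = 59.43
59.43 is ≥ 59 and < 66 → D

D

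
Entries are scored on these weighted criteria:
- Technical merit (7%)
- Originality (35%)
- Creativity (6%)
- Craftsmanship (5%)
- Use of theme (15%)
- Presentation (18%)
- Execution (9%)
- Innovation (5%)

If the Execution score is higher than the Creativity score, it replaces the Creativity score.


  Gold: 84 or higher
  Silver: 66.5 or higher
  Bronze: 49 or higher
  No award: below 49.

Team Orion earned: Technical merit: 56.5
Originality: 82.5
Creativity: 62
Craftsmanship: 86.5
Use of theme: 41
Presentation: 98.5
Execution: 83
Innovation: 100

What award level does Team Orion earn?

Execution (83) > Creativity (62), so Creativity counts as 83.
Weighted total:
  Technical merit 56.5 × 0.07 = 3.955
  Originality 82.5 × 0.35 = 28.875
  Creativity 83 × 0.06 = 4.98
  Craftsmanship 86.5 × 0.05 = 4.325
  Use of theme 41 × 0.15 = 6.15
  Presentation 98.5 × 0.18 = 17.73
  Execution 83 × 0.09 = 7.47
  Innovation 100 × 0.05 = 5
Sum = 78.485
78.485 is ≥ 66.5 and < 84 → Silver

Silver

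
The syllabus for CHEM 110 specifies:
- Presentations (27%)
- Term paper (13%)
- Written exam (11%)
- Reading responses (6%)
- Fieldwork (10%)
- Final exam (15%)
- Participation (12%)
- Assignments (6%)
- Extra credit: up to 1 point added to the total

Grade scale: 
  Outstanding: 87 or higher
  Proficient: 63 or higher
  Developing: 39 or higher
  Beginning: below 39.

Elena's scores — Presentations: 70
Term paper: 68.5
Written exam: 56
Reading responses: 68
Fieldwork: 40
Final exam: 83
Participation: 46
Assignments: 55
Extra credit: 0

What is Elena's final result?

Weighted total:
  Presentations 70 × 0.27 = 18.9
  Term paper 68.5 × 0.13 = 8.905
  Written exam 56 × 0.11 = 6.16
  Reading responses 68 × 0.06 = 4.08
  Fieldwork 40 × 0.1 = 4
  Final exam 83 × 0.15 = 12.45
  Participation 46 × 0.12 = 5.52
  Assignments 55 × 0.06 = 3.3
Sum = 63.315
Extra credit: 63.315 + 0 = 63.315
63.315 is ≥ 63 and < 87 → Proficient

Proficient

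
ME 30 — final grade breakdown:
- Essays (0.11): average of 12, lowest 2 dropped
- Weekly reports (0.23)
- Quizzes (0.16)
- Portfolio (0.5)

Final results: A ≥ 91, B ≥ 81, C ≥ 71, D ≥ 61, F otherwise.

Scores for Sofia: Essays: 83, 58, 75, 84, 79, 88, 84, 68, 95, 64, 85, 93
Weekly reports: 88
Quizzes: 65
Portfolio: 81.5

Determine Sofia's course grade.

C

Essays: drop 58, 64 → average of remaining 10 = 834/10 = 83.4
Weighted total:
  Essays 83.4 × 0.11 = 9.174
  Weekly reports 88 × 0.23 = 20.24
  Quizzes 65 × 0.16 = 10.4
  Portfolio 81.5 × 0.5 = 40.75
Sum = 80.564
80.564 is ≥ 71 and < 81 → C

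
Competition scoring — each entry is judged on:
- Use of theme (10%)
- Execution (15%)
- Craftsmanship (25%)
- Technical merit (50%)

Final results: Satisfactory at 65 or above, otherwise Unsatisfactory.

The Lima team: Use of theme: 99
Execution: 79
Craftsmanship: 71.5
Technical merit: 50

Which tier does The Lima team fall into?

Weighted total:
  Use of theme 99 × 0.1 = 9.9
  Execution 79 × 0.15 = 11.85
  Craftsmanship 71.5 × 0.25 = 17.875
  Technical merit 50 × 0.5 = 25
Sum = 64.625
64.625 < 65 → Unsatisfactory

Unsatisfactory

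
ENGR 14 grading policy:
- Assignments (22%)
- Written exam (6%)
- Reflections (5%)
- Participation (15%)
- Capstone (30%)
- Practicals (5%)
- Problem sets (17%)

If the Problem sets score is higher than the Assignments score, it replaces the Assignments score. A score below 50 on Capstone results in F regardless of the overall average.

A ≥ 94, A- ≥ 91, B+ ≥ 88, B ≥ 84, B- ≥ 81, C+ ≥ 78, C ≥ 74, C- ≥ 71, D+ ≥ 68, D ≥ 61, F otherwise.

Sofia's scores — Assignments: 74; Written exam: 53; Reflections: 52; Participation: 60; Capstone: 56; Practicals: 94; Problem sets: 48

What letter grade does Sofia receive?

Problem sets (48) ≤ Assignments (74), so Assignments stays at 74.
Capstone score 56 ≥ 50: minimum met.
Weighted total:
  Assignments 74 × 0.22 = 16.28
  Written exam 53 × 0.06 = 3.18
  Reflections 52 × 0.05 = 2.6
  Participation 60 × 0.15 = 9
  Capstone 56 × 0.3 = 16.8
  Practicals 94 × 0.05 = 4.7
  Problem sets 48 × 0.17 = 8.16
Sum = 60.72
60.72 < 61 → F

F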